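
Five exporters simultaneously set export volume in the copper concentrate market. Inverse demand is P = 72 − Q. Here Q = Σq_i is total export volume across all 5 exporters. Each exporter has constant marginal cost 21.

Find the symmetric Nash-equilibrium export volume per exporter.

8.5

A representative exporter's profit is π_i = q_i(72 − Q) − 21q_i, with Q = q_i + Σ_{j≠i} q_j.
First-order condition: 51 − 2q_i − Σ_{j≠i} q_j = 0.
In a symmetric equilibrium every exporter chooses the same q, so Σ_{j≠i} q_j = 4q. The condition becomes 51 − 6q = 0, giving q = 51/6 = 8.5.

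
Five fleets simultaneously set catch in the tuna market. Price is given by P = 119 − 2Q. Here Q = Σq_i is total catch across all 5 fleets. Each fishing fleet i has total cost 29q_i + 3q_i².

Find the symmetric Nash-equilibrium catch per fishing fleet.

5

A representative fishing fleet's profit is π_i = q_i(119 − 2Q) − 29q_i − 3q_i², with Q = q_i + Σ_{j≠i} q_j.
First-order condition: 90 − 10q_i − 2Σ_{j≠i} q_j = 0.
In a symmetric equilibrium every fishing fleet chooses the same q, so Σ_{j≠i} q_j = 4q. The condition becomes 90 − 18q = 0, giving q = 90/18 = 5.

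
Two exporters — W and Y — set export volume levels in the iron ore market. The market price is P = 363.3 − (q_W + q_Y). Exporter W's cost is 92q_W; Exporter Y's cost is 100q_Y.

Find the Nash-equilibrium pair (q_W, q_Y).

Exporter W's profit: π = q_W(363.3 − (q_W + q_Y)) − 92q_W.
∂π/∂q_W = 271.3 − 2q_W − q_Y = 0, so q_W = 135.65 − 0.5q_Y.
By the same steps for Y: q_Y = 131.65 − 0.5q_W.
Substituting the second reaction function into the first: q_W = 135.65 − 0.5(131.65 − 0.5q_W), which gives 0.75q_W = 69.825 ⇒ q_W = 93.1.
Then q_Y = 131.65 − 0.5·93.1 = 85.1.

93.1, 85.1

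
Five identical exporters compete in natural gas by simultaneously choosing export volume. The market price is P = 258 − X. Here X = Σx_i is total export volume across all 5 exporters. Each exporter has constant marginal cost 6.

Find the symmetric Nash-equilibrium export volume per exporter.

42

A representative exporter's profit is π_i = x_i(258 − X) − 6x_i, with X = x_i + Σ_{j≠i} x_j.
First-order condition: 252 − 2x_i − Σ_{j≠i} x_j = 0.
With identical exporters, set every x_j = x: then 252 − 2x − 4x = 0, i.e. x = 252/6 = 42.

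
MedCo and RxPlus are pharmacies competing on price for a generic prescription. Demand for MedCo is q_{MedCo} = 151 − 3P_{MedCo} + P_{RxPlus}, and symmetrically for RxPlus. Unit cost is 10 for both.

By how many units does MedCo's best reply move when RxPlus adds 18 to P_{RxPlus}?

MedCo's profit: π = (P_{MedCo} − 10)(151 − 3P_{MedCo} + P_{RxPlus}).
∂π/∂P_{MedCo} = 181 − 6P_{MedCo} + P_{RxPlus} = 0 ⇒ P_{MedCo} = 181/6 + (1/6)P_{RxPlus}.
The reaction-function slope is 1/6, so an 18-unit rise in P_{RxPlus} moves P_{MedCo} by 1/6 × 18 = 3. MedCo's best response rises — the actions are strategic complements.

3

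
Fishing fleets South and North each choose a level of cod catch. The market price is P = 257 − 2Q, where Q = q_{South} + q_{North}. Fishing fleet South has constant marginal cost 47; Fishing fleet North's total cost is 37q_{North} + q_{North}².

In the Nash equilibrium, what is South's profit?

Fishing fleet South's profit: π = q_{South}(257 − 2(q_{South} + q_{North})) − 47q_{South}.
∂π/∂q_{South} = 210 − 4q_{South} − 2q_{North} = 0, so q_{South} = 52.5 − 0.5q_{North}.
For North: ∂π/∂q_{North} = 220 − 6q_{North} − 2q_{South} = 0 ⇒ q_{North} = 110/3 − (1/3)q_{South}.
Substituting the second reaction function into the first: q_{South} = 52.5 − 0.5(110/3 − (1/3)q_{South}), which gives (5/6)q_{South} = 205/6 ⇒ q_{South} = 41.
Then q_{North} = 110/3 − (1/3)·41 = 23.
Price P = 257 − 2·64 = 129.
South's profit: (129 − 47)·41 = 3362.

3362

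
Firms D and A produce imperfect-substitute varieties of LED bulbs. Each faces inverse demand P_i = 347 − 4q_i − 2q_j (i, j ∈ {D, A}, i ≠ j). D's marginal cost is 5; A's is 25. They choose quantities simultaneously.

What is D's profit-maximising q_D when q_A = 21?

37.5

Firm D's profit: π = q_D(347 − 4q_D − 2q_A) − 5q_D.
∂π/∂q_D = 342 − 8q_D − 2q_A = 0 ⇒ q_D = 42.75 − 0.25q_A.
At q_A = 21: q_D = 42.75 − 0.25·21 = 37.5.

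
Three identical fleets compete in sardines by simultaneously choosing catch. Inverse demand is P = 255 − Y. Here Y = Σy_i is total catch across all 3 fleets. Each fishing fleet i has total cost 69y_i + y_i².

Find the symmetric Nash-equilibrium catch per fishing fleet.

31

A representative fishing fleet's profit is π_i = y_i(255 − Y) − 69y_i − y_i², with Y = y_i + Σ_{j≠i} y_j.
First-order condition: 186 − 4y_i − Σ_{j≠i} y_j = 0.
With identical fishing fleets, set every y_j = y: then 186 − 4y − 2y = 0, i.e. y = 186/6 = 31.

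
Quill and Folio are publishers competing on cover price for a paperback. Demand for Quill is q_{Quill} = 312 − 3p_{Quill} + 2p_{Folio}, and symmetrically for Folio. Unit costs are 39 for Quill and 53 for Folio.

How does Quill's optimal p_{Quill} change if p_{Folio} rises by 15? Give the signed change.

Quill's profit: π = (p_{Quill} − 39)(312 − 3p_{Quill} + 2p_{Folio}).
∂π/∂p_{Quill} = 429 − 6p_{Quill} + 2p_{Folio} = 0 ⇒ p_{Quill} = 71.5 + (1/3)p_{Folio}.
The reaction-function slope is 1/3, so a 15-unit rise in p_{Folio} moves p_{Quill} by 1/3 × 15 = 5. Quill's best response rises — the actions are strategic complements.

5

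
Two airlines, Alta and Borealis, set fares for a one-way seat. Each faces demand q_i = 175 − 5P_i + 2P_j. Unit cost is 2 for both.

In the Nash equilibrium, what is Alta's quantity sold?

105.625

Alta's profit: π = (P_{Alta} − 2)(175 − 5P_{Alta} + 2P_{Borealis}).
∂π/∂P_{Alta} = 185 − 10P_{Alta} + 2P_{Borealis} = 0 ⇒ P_{Alta} = 18.5 + 0.2P_{Borealis}.
Setting P_{Alta} = P_{Borealis} in the reaction function: P_{Alta} = 18.5 + 0.2P_{Alta}, so P_{Alta} = 18.5 / 0.8 = 23.125.
q_{Alta} = 175 − 5·23.125 + 2·23.125 = 105.625.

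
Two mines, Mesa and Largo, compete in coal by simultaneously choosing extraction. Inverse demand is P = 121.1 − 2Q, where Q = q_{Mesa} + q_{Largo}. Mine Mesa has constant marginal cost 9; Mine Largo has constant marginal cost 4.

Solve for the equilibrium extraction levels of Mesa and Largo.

17.85, 20.35

Mine Mesa's profit: π = q_{Mesa}(121.1 − 2(q_{Mesa} + q_{Largo})) − 9q_{Mesa}.
∂π/∂q_{Mesa} = 112.1 − 4q_{Mesa} − 2q_{Largo} = 0, so q_{Mesa} = 28.025 − 0.5q_{Largo}.
By the same steps for Largo: q_{Largo} = 29.275 − 0.5q_{Mesa}.
Substituting the second reaction function into the first: q_{Mesa} = 28.025 − 0.5(29.275 − 0.5q_{Mesa}), which gives 0.75q_{Mesa} = 13.3875 ⇒ q_{Mesa} = 17.85.
Then q_{Largo} = 29.275 − 0.5·17.85 = 20.35.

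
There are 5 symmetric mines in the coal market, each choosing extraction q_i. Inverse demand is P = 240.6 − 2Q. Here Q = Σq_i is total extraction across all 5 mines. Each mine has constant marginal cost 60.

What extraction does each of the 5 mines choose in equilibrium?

15.05

A representative mine's profit is π_i = q_i(240.6 − 2Q) − 60q_i, with Q = q_i + Σ_{j≠i} q_j.
First-order condition: 180.6 − 4q_i − 2Σ_{j≠i} q_j = 0.
Imposing symmetry (q_j = q for all j) turns Σ_{j≠i} q_j into 4q, so 180.6 = 12q and q = 15.05.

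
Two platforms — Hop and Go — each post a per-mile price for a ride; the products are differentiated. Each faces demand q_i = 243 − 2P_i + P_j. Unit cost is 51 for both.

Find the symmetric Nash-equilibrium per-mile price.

Hop's profit: π = (P_{Hop} − 51)(243 − 2P_{Hop} + P_{Go}).
∂π/∂P_{Hop} = 345 − 4P_{Hop} + P_{Go} = 0 ⇒ P_{Hop} = 86.25 + 0.25P_{Go}.
Setting P_{Hop} = P_{Go} in the reaction function: P_{Hop} = 86.25 + 0.25P_{Hop}, so P_{Hop} = 86.25 / 0.75 = 115.

115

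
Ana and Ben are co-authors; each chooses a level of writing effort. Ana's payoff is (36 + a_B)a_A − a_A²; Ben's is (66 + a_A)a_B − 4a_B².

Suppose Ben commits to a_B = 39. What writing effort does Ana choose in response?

Expanding Ana's payoff: 36a_A + a_Ba_A − a_A².
∂π/∂a_A = 36 + a_B − 2a_A = 0, so a_A = 18 + 0.5a_B.
At a_B = 39: a_A = 18 + 0.5·39 = 37.5.

37.5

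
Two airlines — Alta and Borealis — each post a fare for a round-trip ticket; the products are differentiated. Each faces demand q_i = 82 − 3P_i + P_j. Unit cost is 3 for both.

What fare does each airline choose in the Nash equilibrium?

Alta's profit: π = (P_{Alta} − 3)(82 − 3P_{Alta} + P_{Borealis}).
∂π/∂P_{Alta} = 91 − 6P_{Alta} + P_{Borealis} = 0 ⇒ P_{Alta} = 91/6 + (1/6)P_{Borealis}.
The game is symmetric, so in equilibrium P_{Borealis} = P_{Alta}: the reaction function gives (5/6)P_{Alta} = 91/6, hence P_{Alta} = 18.2.

18.2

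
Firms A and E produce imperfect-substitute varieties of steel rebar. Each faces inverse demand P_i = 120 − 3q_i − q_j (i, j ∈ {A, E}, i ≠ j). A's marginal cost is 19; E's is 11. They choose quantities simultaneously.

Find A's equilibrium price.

61.6

Firm A's profit: π = q_A(120 − 3q_A − q_E) − 19q_A.
∂π/∂q_A = 101 − 6q_A − q_E = 0 ⇒ q_A = 101/6 − (1/6)q_E.
Similarly q_E = 109/6 − (1/6)q_A.
Solving the two reaction functions simultaneously: (1 − (−1/6)(−1/6))q_A = 101/6 − (1/6)·(109/6), so (35/36)q_A = 497/36 and q_A = 14.2.
Then q_E = 109/6 − (1/6)·14.2 = 15.8.
P_A = 120 − 3·14.2 − 15.8 = 61.6.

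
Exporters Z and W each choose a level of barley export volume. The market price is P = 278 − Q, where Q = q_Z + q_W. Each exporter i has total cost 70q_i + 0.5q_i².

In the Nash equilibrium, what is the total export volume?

Exporter Z's profit: π = q_Z(278 − (q_Z + q_W)) − 70q_Z − 0.5q_Z².
∂π/∂q_Z = 208 − 3q_Z − q_W = 0, so q_Z = 208/3 − (1/3)q_W.
By symmetry q_W = q_Z; substituting into the reaction function, (4/3)q_Z = 208/3 and q_Z = 52.
Total export volume: 52 + 52 = 104.

104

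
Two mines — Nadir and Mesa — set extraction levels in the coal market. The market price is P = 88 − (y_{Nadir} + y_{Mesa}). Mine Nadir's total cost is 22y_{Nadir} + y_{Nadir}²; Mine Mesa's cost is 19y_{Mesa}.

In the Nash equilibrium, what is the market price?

49

Mine Nadir's profit: π = y_{Nadir}(88 − (y_{Nadir} + y_{Mesa})) − 22y_{Nadir} − y_{Nadir}².
∂π/∂y_{Nadir} = 66 − 4y_{Nadir} − y_{Mesa} = 0, so y_{Nadir} = 16.5 − 0.25y_{Mesa}.
For Mesa: ∂π/∂y_{Mesa} = 69 − 2y_{Mesa} − y_{Nadir} = 0 ⇒ y_{Mesa} = 34.5 − 0.5y_{Nadir}.
Solving the two reaction functions simultaneously: (1 − (−0.25)(−0.5))y_{Nadir} = 16.5 − 0.25·34.5, so 0.875y_{Nadir} = 7.875 and y_{Nadir} = 9.
Then y_{Mesa} = 34.5 − 0.5·9 = 30.
Equilibrium price: P = 88 − 39 = 49.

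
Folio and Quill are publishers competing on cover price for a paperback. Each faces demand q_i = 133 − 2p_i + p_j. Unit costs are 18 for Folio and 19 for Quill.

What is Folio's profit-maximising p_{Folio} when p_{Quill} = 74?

Folio's profit: π = (p_{Folio} − 18)(133 − 2p_{Folio} + p_{Quill}).
∂π/∂p_{Folio} = 169 − 4p_{Folio} + p_{Quill} = 0 ⇒ p_{Folio} = 42.25 + 0.25p_{Quill}.
At p_{Quill} = 74: p_{Folio} = 42.25 + 0.25·74 = 60.75.

60.75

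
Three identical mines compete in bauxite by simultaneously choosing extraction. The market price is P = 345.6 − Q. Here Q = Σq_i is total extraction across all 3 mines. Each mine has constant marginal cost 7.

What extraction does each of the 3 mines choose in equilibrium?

A representative mine's profit is π_i = q_i(345.6 − Q) − 7q_i, with Q = q_i + Σ_{j≠i} q_j.
First-order condition: 338.6 − 2q_i − Σ_{j≠i} q_j = 0.
Imposing symmetry (q_j = q for all j) turns Σ_{j≠i} q_j into 2q, so 338.6 = 4q and q = 84.65.

84.65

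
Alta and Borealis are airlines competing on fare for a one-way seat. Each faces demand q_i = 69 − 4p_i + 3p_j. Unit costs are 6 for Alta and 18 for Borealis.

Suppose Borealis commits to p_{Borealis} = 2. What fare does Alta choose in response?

12.375

Alta's profit: π = (p_{Alta} − 6)(69 − 4p_{Alta} + 3p_{Borealis}).
∂π/∂p_{Alta} = 93 − 8p_{Alta} + 3p_{Borealis} = 0 ⇒ p_{Alta} = 11.625 + 0.375p_{Borealis}.
At p_{Borealis} = 2: p_{Alta} = 11.625 + 0.375·2 = 12.375.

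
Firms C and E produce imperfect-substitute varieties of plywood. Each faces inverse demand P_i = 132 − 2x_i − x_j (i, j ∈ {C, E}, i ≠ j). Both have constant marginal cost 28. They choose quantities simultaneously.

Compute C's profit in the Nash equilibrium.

865.28

Firm C's profit: π = x_C(132 − 2x_C − x_E) − 28x_C.
∂π/∂x_C = 104 − 4x_C − x_E = 0 ⇒ x_C = 26 − 0.25x_E.
Setting x_C = x_E in the reaction function: x_C = 26 − 0.25x_C, so x_C = 26 / 1.25 = 20.8.
P_C = 132 − 2·20.8 − 20.8 = 69.6.
Profit = (69.6 − 28)·20.8 = 865.28.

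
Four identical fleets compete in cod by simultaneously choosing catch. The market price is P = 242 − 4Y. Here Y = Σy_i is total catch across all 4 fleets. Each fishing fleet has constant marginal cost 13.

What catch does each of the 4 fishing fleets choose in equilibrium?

11.45

A representative fishing fleet's profit is π_i = y_i(242 − 4Y) − 13y_i, with Y = y_i + Σ_{j≠i} y_j.
First-order condition: 229 − 8y_i − 4Σ_{j≠i} y_j = 0.
With identical fishing fleets, set every y_j = y: then 229 − 8y − 12y = 0, i.e. y = 229/20 = 11.45.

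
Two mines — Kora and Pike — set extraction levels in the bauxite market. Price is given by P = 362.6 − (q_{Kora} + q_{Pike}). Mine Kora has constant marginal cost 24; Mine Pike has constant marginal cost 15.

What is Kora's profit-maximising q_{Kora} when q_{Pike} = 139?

99.8

Mine Kora's profit: π = q_{Kora}(362.6 − (q_{Kora} + q_{Pike})) − 24q_{Kora}.
∂π/∂q_{Kora} = 338.6 − 2q_{Kora} − q_{Pike} = 0, so q_{Kora} = 169.3 − 0.5q_{Pike}.
At q_{Pike} = 139: q_{Kora} = 169.3 − 0.5·139 = 99.8.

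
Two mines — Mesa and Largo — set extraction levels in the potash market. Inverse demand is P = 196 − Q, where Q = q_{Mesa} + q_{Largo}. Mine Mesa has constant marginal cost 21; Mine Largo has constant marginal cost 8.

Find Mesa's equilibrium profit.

Mine Mesa's profit: π = q_{Mesa}(196 − (q_{Mesa} + q_{Largo})) − 21q_{Mesa}.
∂π/∂q_{Mesa} = 175 − 2q_{Mesa} − q_{Largo} = 0, so q_{Mesa} = 87.5 − 0.5q_{Largo}.
By the same steps for Largo: q_{Largo} = 94 − 0.5q_{Mesa}.
Plugging q_{Largo} into Mesa's best response: q_{Mesa} = 87.5 − 0.5(94 − 0.5q_{Mesa}) ⇒ 0.75q_{Mesa} = 40.5, so q_{Mesa} = 54.
Then q_{Largo} = 94 − 0.5·54 = 67.
Price P = 196 − 121 = 75.
Mesa's profit: (75 − 21)·54 = 2916.

2916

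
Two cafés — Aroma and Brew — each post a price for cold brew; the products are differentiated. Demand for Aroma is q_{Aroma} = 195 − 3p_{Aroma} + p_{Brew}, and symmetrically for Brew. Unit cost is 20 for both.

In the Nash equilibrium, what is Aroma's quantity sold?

Aroma's profit: π = (p_{Aroma} − 20)(195 − 3p_{Aroma} + p_{Brew}).
∂π/∂p_{Aroma} = 255 − 6p_{Aroma} + p_{Brew} = 0 ⇒ p_{Aroma} = 42.5 + (1/6)p_{Brew}.
By symmetry p_{Brew} = p_{Aroma}; substituting into the reaction function, (5/6)p_{Aroma} = 42.5 and p_{Aroma} = 51.
q_{Aroma} = 195 − 3·51 + 51 = 93.

93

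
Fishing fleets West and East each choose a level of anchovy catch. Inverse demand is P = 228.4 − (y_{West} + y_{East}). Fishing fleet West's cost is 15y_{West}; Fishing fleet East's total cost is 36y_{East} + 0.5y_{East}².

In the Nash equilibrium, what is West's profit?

8020.9936

Fishing fleet West's profit: π = y_{West}(228.4 − (y_{West} + y_{East})) − 15y_{West}.
∂π/∂y_{West} = 213.4 − 2y_{West} − y_{East} = 0, so y_{West} = 106.7 − 0.5y_{East}.
For East: ∂π/∂y_{East} = 192.4 − 3y_{East} − y_{West} = 0 ⇒ y_{East} = 962/15 − (1/3)y_{West}.
Solving the two reaction functions simultaneously: (1 − (−0.5)(−1/3))y_{West} = 106.7 − 0.5·(962/15), so (5/6)y_{West} = 2239/30 and y_{West} = 89.56.
Then y_{East} = 962/15 − (1/3)·89.56 = 34.28.
Price P = 228.4 − 123.84 = 104.56.
West's profit: (104.56 − 15)·89.56 = 8020.9936.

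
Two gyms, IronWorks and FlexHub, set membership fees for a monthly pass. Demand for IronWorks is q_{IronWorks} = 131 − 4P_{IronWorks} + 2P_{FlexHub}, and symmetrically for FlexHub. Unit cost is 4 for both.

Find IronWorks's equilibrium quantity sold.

82

IronWorks's profit: π = (P_{IronWorks} − 4)(131 − 4P_{IronWorks} + 2P_{FlexHub}).
∂π/∂P_{IronWorks} = 147 − 8P_{IronWorks} + 2P_{FlexHub} = 0 ⇒ P_{IronWorks} = 18.375 + 0.25P_{FlexHub}.
Setting P_{IronWorks} = P_{FlexHub} in the reaction function: P_{IronWorks} = 18.375 + 0.25P_{IronWorks}, so P_{IronWorks} = 18.375 / 0.75 = 24.5.
q_{IronWorks} = 131 − 4·24.5 + 2·24.5 = 82.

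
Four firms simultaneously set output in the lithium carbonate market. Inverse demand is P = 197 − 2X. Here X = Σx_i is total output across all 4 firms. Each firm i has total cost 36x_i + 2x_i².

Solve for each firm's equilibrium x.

A representative firm's profit is π_i = x_i(197 − 2X) − 36x_i − 2x_i², with X = x_i + Σ_{j≠i} x_j.
First-order condition: 161 − 8x_i − 2Σ_{j≠i} x_j = 0.
In a symmetric equilibrium every firm chooses the same x, so Σ_{j≠i} x_j = 3x. The condition becomes 161 − 14x = 0, giving x = 161/14 = 11.5.

11.5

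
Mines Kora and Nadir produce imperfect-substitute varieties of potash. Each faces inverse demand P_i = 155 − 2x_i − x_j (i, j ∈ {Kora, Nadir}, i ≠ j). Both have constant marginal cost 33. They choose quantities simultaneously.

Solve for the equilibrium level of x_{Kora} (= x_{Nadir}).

24.4

Mine Kora's profit: π = x_{Kora}(155 − 2x_{Kora} − x_{Nadir}) − 33x_{Kora}.
∂π/∂x_{Kora} = 122 − 4x_{Kora} − x_{Nadir} = 0 ⇒ x_{Kora} = 30.5 − 0.25x_{Nadir}.
Setting x_{Kora} = x_{Nadir} in the reaction function: x_{Kora} = 30.5 − 0.25x_{Kora}, so x_{Kora} = 30.5 / 1.25 = 24.4.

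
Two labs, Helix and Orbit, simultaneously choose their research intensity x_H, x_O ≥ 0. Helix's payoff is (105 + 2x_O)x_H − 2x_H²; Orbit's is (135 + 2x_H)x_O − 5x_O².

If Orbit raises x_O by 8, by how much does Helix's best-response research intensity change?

4

Expanding Helix's payoff: 105x_H + 2x_Ox_H − 2x_H².
∂π/∂x_H = 105 + 2x_O − 4x_H = 0, so x_H = 26.25 + 0.5x_O.
The reaction-function slope is 0.5, so an 8-unit rise in x_O moves x_H by 0.5 × 8 = 4. Helix's best response rises — the actions are strategic complements.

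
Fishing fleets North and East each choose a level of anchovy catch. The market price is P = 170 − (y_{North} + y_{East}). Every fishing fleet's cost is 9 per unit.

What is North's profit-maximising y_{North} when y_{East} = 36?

62.5

Fishing fleet North's profit: π = y_{North}(170 − (y_{North} + y_{East})) − 9y_{North}.
∂π/∂y_{North} = 161 − 2y_{North} − y_{East} = 0, so y_{North} = 80.5 − 0.5y_{East}.
At y_{East} = 36: y_{North} = 80.5 − 0.5·36 = 62.5.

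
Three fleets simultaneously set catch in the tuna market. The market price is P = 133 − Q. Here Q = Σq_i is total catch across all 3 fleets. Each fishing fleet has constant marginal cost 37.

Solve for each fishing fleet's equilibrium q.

24

A representative fishing fleet's profit is π_i = q_i(133 − Q) − 37q_i, with Q = q_i + Σ_{j≠i} q_j.
First-order condition: 96 − 2q_i − Σ_{j≠i} q_j = 0.
With identical fishing fleets, set every q_j = q: then 96 − 2q − 2q = 0, i.e. q = 96/4 = 24.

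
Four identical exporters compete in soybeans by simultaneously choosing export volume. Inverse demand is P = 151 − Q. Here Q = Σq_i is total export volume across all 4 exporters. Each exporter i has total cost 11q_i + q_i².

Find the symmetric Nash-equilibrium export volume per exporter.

A representative exporter's profit is π_i = q_i(151 − Q) − 11q_i − q_i², with Q = q_i + Σ_{j≠i} q_j.
First-order condition: 140 − 4q_i − Σ_{j≠i} q_j = 0.
With identical exporters, set every q_j = q: then 140 − 4q − 3q = 0, i.e. q = 140/7 = 20.

20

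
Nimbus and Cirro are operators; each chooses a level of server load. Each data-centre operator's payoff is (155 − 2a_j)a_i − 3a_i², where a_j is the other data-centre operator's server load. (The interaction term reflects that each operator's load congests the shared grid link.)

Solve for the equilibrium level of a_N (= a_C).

19.375

Nimbus's payoff is (155 − 2a_C)a_N − 3a_N².
∂π/∂a_N = 155 − 2a_C − 6a_N = 0, so a_N = 155/6 − (1/3)a_C.
By symmetry a_C = a_N; substituting into the reaction function, (4/3)a_N = 155/6 and a_N = 19.375.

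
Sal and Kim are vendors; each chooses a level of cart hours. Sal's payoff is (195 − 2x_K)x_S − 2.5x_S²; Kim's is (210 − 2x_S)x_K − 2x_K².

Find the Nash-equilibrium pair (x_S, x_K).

22.5, 41.25

Expanding Sal's payoff: 195x_S − 2x_Kx_S − 2.5x_S².
∂π/∂x_S = 195 − 2x_K − 5x_S = 0, so x_S = 39 − 0.4x_K.
Likewise for Kim: x_K = 52.5 − 0.5x_S.
Substituting the second reaction function into the first: x_S = 39 − 0.4(52.5 − 0.5x_S), which gives 0.8x_S = 18 ⇒ x_S = 22.5.
Then x_K = 52.5 − 0.5·22.5 = 41.25.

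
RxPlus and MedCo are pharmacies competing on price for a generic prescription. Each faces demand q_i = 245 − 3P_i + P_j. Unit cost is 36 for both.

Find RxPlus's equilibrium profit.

3591.48

RxPlus's profit: π = (P_{RxPlus} − 36)(245 − 3P_{RxPlus} + P_{MedCo}).
∂π/∂P_{RxPlus} = 353 − 6P_{RxPlus} + P_{MedCo} = 0 ⇒ P_{RxPlus} = 353/6 + (1/6)P_{MedCo}.
The game is symmetric, so in equilibrium P_{MedCo} = P_{RxPlus}: the reaction function gives (5/6)P_{RxPlus} = 353/6, hence P_{RxPlus} = 70.6.
q_{RxPlus} = 245 − 3·70.6 + 70.6 = 103.8.
Profit = (70.6 − 36)·103.8 = 3591.48.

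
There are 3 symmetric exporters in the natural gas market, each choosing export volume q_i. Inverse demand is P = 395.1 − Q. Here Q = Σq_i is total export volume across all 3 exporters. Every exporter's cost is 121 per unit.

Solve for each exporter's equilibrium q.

68.525

A representative exporter's profit is π_i = q_i(395.1 − Q) − 121q_i, with Q = q_i + Σ_{j≠i} q_j.
First-order condition: 274.1 − 2q_i − Σ_{j≠i} q_j = 0.
With identical exporters, set every q_j = q: then 274.1 − 2q − 2q = 0, i.e. q = 274.1/4 = 68.525.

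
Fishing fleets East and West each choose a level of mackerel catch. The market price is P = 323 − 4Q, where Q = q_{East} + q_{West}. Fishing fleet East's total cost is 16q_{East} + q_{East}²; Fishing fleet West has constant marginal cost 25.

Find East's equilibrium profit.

1950.3125

Fishing fleet East's profit: π = q_{East}(323 − 4(q_{East} + q_{West})) − 16q_{East} − q_{East}².
∂π/∂q_{East} = 307 − 10q_{East} − 4q_{West} = 0, so q_{East} = 30.7 − 0.4q_{West}.
For West: ∂π/∂q_{West} = 298 − 8q_{West} − 4q_{East} = 0 ⇒ q_{West} = 37.25 − 0.5q_{East}.
Solving the two reaction functions simultaneously: (1 − (−0.4)(−0.5))q_{East} = 30.7 − 0.4·37.25, so 0.8q_{East} = 15.8 and q_{East} = 19.75.
Then q_{West} = 37.25 − 0.5·19.75 = 27.375.
Price P = 323 − 4·47.125 = 134.5.
East's profit: (134.5 − 16)·19.75 − (19.75)² = 1950.3125.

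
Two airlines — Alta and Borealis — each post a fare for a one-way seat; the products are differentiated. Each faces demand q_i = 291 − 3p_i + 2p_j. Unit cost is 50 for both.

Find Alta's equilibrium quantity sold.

Alta's profit: π = (p_{Alta} − 50)(291 − 3p_{Alta} + 2p_{Borealis}).
∂π/∂p_{Alta} = 441 − 6p_{Alta} + 2p_{Borealis} = 0 ⇒ p_{Alta} = 73.5 + (1/3)p_{Borealis}.
Setting p_{Alta} = p_{Borealis} in the reaction function: p_{Alta} = 73.5 + (1/3)p_{Alta}, so p_{Alta} = 73.5 / (2/3) = 110.25.
q_{Alta} = 291 − 3·110.25 + 2·110.25 = 180.75.

180.75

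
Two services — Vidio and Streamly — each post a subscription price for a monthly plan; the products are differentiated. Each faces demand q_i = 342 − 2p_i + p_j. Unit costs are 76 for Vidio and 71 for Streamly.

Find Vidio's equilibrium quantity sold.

Vidio's profit: π = (p_{Vidio} − 76)(342 − 2p_{Vidio} + p_{Streamly}).
∂π/∂p_{Vidio} = 494 − 4p_{Vidio} + p_{Streamly} = 0 ⇒ p_{Vidio} = 123.5 + 0.25p_{Streamly}.
Similarly p_{Streamly} = 121 + 0.25p_{Vidio}.
Substituting the second reaction function into the first: p_{Vidio} = 123.5 + 0.25(121 + 0.25p_{Vidio}), which gives 0.9375p_{Vidio} = 153.75 ⇒ p_{Vidio} = 164.
Then p_{Streamly} = 121 + 0.25·164 = 162.
q_{Vidio} = 342 − 2·164 + 162 = 176.

176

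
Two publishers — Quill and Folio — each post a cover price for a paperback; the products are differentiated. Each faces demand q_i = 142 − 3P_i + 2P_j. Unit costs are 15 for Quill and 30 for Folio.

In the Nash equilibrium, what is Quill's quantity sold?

Quill's profit: π = (P_{Quill} − 15)(142 − 3P_{Quill} + 2P_{Folio}).
∂π/∂P_{Quill} = 187 − 6P_{Quill} + 2P_{Folio} = 0 ⇒ P_{Quill} = 187/6 + (1/3)P_{Folio}.
Similarly P_{Folio} = 116/3 + (1/3)P_{Quill}.
Plugging P_{Folio} into Quill's best response: P_{Quill} = 187/6 + (1/3)(116/3 + (1/3)P_{Quill}) ⇒ (8/9)P_{Quill} = 793/18, so P_{Quill} = 49.5625.
Then P_{Folio} = 116/3 + (1/3)·49.5625 = 55.1875.
q_{Quill} = 142 − 3·49.5625 + 2·55.1875 = 103.6875.

103.6875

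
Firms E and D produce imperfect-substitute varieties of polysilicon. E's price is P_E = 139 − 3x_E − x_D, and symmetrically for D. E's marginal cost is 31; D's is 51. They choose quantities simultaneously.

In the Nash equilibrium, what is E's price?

Firm E's profit: π = x_E(139 − 3x_E − x_D) − 31x_E.
∂π/∂x_E = 108 − 6x_E − x_D = 0 ⇒ x_E = 18 − (1/6)x_D.
Similarly x_D = 44/3 − (1/6)x_E.
Plugging x_D into E's best response: x_E = 18 − (1/6)(44/3 − (1/6)x_E) ⇒ (35/36)x_E = 140/9, so x_E = 16.
Then x_D = 44/3 − (1/6)·16 = 12.
P_E = 139 − 3·16 − 12 = 79.

79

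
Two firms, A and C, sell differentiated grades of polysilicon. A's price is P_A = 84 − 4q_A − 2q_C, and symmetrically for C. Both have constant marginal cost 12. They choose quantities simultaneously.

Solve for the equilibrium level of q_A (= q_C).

7.2

Firm A's profit: π = q_A(84 − 4q_A − 2q_C) − 12q_A.
∂π/∂q_A = 72 − 8q_A − 2q_C = 0 ⇒ q_A = 9 − 0.25q_C.
Setting q_A = q_C in the reaction function: q_A = 9 − 0.25q_A, so q_A = 9 / 1.25 = 7.2.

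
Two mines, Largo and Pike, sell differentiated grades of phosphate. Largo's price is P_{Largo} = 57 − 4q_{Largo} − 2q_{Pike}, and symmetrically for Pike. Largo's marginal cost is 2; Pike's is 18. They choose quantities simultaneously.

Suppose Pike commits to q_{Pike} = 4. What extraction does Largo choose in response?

5.875

Mine Largo's profit: π = q_{Largo}(57 − 4q_{Largo} − 2q_{Pike}) − 2q_{Largo}.
∂π/∂q_{Largo} = 55 − 8q_{Largo} − 2q_{Pike} = 0 ⇒ q_{Largo} = 6.875 − 0.25q_{Pike}.
At q_{Pike} = 4: q_{Largo} = 6.875 − 0.25·4 = 5.875.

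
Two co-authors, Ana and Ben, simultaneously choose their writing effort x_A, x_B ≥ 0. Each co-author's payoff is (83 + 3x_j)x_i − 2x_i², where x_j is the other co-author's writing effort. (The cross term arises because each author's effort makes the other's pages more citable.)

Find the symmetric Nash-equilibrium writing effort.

Ana's payoff is (83 + 3x_B)x_A − 2x_A².
∂π/∂x_A = 83 + 3x_B − 4x_A = 0, so x_A = 20.75 + 0.75x_B.
The game is symmetric, so in equilibrium x_B = x_A: the reaction function gives 0.25x_A = 20.75, hence x_A = 83.

83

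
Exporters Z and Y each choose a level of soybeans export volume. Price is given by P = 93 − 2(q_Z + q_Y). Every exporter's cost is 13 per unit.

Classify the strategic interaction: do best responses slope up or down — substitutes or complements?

Exporter Z's profit: π = q_Z(93 − 2(q_Z + q_Y)) − 13q_Z.
∂π/∂q_Z = 80 − 4q_Z − 2q_Y = 0, so q_Z = 20 − 0.5q_Y.
The best-response slope dq_Z/dq_Y = −0.5 < 0: the reaction function is downward-sloping, so the choices are strategic substitutes.

strategic substitutes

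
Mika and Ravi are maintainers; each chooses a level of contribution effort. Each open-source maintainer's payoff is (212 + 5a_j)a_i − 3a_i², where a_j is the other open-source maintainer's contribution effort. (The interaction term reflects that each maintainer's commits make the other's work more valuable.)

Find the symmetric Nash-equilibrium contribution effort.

212

Mika's payoff is (212 + 5a_R)a_M − 3a_M².
∂π/∂a_M = 212 + 5a_R − 6a_M = 0, so a_M = 106/3 + (5/6)a_R.
The game is symmetric, so in equilibrium a_R = a_M: the reaction function gives (1/6)a_M = 106/3, hence a_M = 212.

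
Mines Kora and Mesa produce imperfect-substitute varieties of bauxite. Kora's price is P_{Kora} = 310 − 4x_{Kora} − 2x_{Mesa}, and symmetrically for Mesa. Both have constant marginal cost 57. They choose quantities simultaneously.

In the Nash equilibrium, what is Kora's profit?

2560.36

Mine Kora's profit: π = x_{Kora}(310 − 4x_{Kora} − 2x_{Mesa}) − 57x_{Kora}.
∂π/∂x_{Kora} = 253 − 8x_{Kora} − 2x_{Mesa} = 0 ⇒ x_{Kora} = 31.625 − 0.25x_{Mesa}.
The game is symmetric, so in equilibrium x_{Mesa} = x_{Kora}: the reaction function gives 1.25x_{Kora} = 31.625, hence x_{Kora} = 25.3.
P_{Kora} = 310 − 4·25.3 − 2·25.3 = 158.2.
Profit = (158.2 − 57)·25.3 = 2560.36.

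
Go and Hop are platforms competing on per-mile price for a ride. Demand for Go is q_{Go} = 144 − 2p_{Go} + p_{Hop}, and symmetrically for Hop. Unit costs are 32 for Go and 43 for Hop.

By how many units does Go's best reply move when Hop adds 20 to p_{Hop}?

5

Go's profit: π = (p_{Go} − 32)(144 − 2p_{Go} + p_{Hop}).
∂π/∂p_{Go} = 208 − 4p_{Go} + p_{Hop} = 0 ⇒ p_{Go} = 52 + 0.25p_{Hop}.
The reaction-function slope is 0.25, so a 20-unit rise in p_{Hop} moves p_{Go} by 0.25 × 20 = 5. Go's best response rises — the actions are strategic complements.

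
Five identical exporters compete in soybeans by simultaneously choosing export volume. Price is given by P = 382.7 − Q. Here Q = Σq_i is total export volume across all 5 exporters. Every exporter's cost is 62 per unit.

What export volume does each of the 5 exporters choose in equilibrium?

A representative exporter's profit is π_i = q_i(382.7 − Q) − 62q_i, with Q = q_i + Σ_{j≠i} q_j.
First-order condition: 320.7 − 2q_i − Σ_{j≠i} q_j = 0.
Imposing symmetry (q_j = q for all j) turns Σ_{j≠i} q_j into 4q, so 320.7 = 6q and q = 53.45.

53.45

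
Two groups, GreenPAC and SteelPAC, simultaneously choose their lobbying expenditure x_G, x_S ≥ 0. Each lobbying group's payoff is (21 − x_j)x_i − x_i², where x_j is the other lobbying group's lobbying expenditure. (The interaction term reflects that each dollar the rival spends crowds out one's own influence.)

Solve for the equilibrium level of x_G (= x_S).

GreenPAC's payoff is (21 − x_S)x_G − x_G².
∂π/∂x_G = 21 − x_S − 2x_G = 0, so x_G = 10.5 − 0.5x_S.
By symmetry x_S = x_G; substituting into the reaction function, 1.5x_G = 10.5 and x_G = 7.

7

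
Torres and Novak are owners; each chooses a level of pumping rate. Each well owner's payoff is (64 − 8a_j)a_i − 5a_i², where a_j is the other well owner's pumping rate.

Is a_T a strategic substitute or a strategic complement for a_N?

Torres's payoff is (64 − 8a_N)a_T − 5a_T².
∂π/∂a_T = 64 − 8a_N − 10a_T = 0, so a_T = 6.4 − 0.8a_N.
The best-response slope da_T/da_N = −0.8 < 0: the reaction function is downward-sloping, so the choices are strategic substitutes.

strategic substitutes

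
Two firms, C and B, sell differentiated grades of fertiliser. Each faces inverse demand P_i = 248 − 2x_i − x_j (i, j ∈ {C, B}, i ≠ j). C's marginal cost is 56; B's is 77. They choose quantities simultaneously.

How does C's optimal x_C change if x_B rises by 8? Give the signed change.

Firm C's profit: π = x_C(248 − 2x_C − x_B) − 56x_C.
∂π/∂x_C = 192 − 4x_C − x_B = 0 ⇒ x_C = 48 − 0.25x_B.
The reaction-function slope is −0.25, so an 8-unit rise in x_B moves x_C by −0.25 × 8 = −2. C's best response falls — the actions are strategic substitutes.

-2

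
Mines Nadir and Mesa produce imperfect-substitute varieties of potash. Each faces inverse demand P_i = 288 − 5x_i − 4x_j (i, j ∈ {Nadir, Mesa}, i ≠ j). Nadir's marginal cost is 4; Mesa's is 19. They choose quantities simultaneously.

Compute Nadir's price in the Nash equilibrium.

Mine Nadir's profit: π = x_{Nadir}(288 − 5x_{Nadir} − 4x_{Mesa}) − 4x_{Nadir}.
∂π/∂x_{Nadir} = 284 − 10x_{Nadir} − 4x_{Mesa} = 0 ⇒ x_{Nadir} = 28.4 − 0.4x_{Mesa}.
Similarly x_{Mesa} = 26.9 − 0.4x_{Nadir}.
Substituting the second reaction function into the first: x_{Nadir} = 28.4 − 0.4(26.9 − 0.4x_{Nadir}), which gives 0.84x_{Nadir} = 17.64 ⇒ x_{Nadir} = 21.
Then x_{Mesa} = 26.9 − 0.4·21 = 18.5.
P_{Nadir} = 288 − 5·21 − 4·18.5 = 109.

109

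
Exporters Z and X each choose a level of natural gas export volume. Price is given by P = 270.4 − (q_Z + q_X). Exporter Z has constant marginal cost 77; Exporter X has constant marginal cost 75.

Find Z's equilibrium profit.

Exporter Z's profit: π = q_Z(270.4 − (q_Z + q_X)) − 77q_Z.
∂π/∂q_Z = 193.4 − 2q_Z − q_X = 0, so q_Z = 96.7 − 0.5q_X.
By the same steps for X: q_X = 97.7 − 0.5q_Z.
Plugging q_X into Z's best response: q_Z = 96.7 − 0.5(97.7 − 0.5q_Z) ⇒ 0.75q_Z = 47.85, so q_Z = 63.8.
Then q_X = 97.7 − 0.5·63.8 = 65.8.
Price P = 270.4 − 129.6 = 140.8.
Z's profit: (140.8 − 77)·63.8 = 4070.44.

4070.44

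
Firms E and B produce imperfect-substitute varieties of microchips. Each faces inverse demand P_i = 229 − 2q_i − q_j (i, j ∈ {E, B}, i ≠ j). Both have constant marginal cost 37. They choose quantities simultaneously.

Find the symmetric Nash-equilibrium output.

Firm E's profit: π = q_E(229 − 2q_E − q_B) − 37q_E.
∂π/∂q_E = 192 − 4q_E − q_B = 0 ⇒ q_E = 48 − 0.25q_B.
By symmetry q_B = q_E; substituting into the reaction function, 1.25q_E = 48 and q_E = 38.4.

38.4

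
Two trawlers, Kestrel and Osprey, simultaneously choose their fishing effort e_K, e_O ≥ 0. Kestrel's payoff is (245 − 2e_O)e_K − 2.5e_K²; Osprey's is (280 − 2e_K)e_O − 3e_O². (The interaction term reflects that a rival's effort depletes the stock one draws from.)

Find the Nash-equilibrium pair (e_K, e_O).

35, 35

Expanding Kestrel's payoff: 245e_K − 2e_Oe_K − 2.5e_K².
∂π/∂e_K = 245 − 2e_O − 5e_K = 0, so e_K = 49 − 0.4e_O.
Likewise for Osprey: e_O = 140/3 − (1/3)e_K.
Solving the two reaction functions simultaneously: (1 − (−0.4)(−1/3))e_K = 49 − 0.4·(140/3), so (13/15)e_K = 91/3 and e_K = 35.
Then e_O = 140/3 − (1/3)·35 = 35.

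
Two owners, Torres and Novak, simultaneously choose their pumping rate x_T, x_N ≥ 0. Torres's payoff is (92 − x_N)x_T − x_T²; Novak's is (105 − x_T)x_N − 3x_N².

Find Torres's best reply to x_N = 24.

34

Expanding Torres's payoff: 92x_T − x_Nx_T − x_T².
∂π/∂x_T = 92 − x_N − 2x_T = 0, so x_T = 46 − 0.5x_N.
At x_N = 24: x_T = 46 − 0.5·24 = 34.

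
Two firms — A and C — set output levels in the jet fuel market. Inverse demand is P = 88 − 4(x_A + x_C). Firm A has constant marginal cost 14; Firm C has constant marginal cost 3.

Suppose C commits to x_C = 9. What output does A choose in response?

Firm A's profit: π = x_A(88 − 4(x_A + x_C)) − 14x_A.
∂π/∂x_A = 74 − 8x_A − 4x_C = 0, so x_A = 9.25 − 0.5x_C.
At x_C = 9: x_A = 9.25 − 0.5·9 = 4.75.

4.75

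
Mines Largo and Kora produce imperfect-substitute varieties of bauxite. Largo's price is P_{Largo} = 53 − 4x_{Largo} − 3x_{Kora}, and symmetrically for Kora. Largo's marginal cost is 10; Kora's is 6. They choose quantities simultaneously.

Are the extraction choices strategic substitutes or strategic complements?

Mine Largo's profit: π = x_{Largo}(53 − 4x_{Largo} − 3x_{Kora}) − 10x_{Largo}.
∂π/∂x_{Largo} = 43 − 8x_{Largo} − 3x_{Kora} = 0 ⇒ x_{Largo} = 5.375 − 0.375x_{Kora}.
The best-response slope dx_{Largo}/dx_{Kora} = −0.375 < 0: the reaction function is downward-sloping, so the choices are strategic substitutes.

strategic substitutes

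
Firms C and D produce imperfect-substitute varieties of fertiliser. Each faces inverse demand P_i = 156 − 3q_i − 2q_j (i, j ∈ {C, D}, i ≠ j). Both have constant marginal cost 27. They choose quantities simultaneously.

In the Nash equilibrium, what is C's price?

Firm C's profit: π = q_C(156 − 3q_C − 2q_D) − 27q_C.
∂π/∂q_C = 129 − 6q_C − 2q_D = 0 ⇒ q_C = 21.5 − (1/3)q_D.
The game is symmetric, so in equilibrium q_D = q_C: the reaction function gives (4/3)q_C = 21.5, hence q_C = 16.125.
P_C = 156 − 3·16.125 − 2·16.125 = 75.375.

75.375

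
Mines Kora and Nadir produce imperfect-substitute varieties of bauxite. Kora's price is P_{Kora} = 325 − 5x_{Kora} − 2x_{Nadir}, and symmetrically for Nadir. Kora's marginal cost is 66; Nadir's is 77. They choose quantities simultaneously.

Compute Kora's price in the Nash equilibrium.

Mine Kora's profit: π = x_{Kora}(325 − 5x_{Kora} − 2x_{Nadir}) − 66x_{Kora}.
∂π/∂x_{Kora} = 259 − 10x_{Kora} − 2x_{Nadir} = 0 ⇒ x_{Kora} = 25.9 − 0.2x_{Nadir}.
Similarly x_{Nadir} = 24.8 − 0.2x_{Kora}.
Substituting the second reaction function into the first: x_{Kora} = 25.9 − 0.2(24.8 − 0.2x_{Kora}), which gives 0.96x_{Kora} = 20.94 ⇒ x_{Kora} = 21.8125.
Then x_{Nadir} = 24.8 − 0.2·21.8125 = 20.4375.
P_{Kora} = 325 − 5·21.8125 − 2·20.4375 = 175.0625.

175.0625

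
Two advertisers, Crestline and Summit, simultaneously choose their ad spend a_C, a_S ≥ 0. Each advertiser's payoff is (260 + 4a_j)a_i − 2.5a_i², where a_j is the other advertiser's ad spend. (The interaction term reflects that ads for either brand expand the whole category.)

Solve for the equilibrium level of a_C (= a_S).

Crestline's payoff is (260 + 4a_S)a_C − 2.5a_C².
∂π/∂a_C = 260 + 4a_S − 5a_C = 0, so a_C = 52 + 0.8a_S.
The game is symmetric, so in equilibrium a_S = a_C: the reaction function gives 0.2a_C = 52, hence a_C = 260.

260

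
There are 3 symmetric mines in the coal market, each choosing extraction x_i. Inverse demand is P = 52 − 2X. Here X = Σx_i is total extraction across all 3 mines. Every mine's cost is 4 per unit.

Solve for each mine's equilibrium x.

6

A representative mine's profit is π_i = x_i(52 − 2X) − 4x_i, with X = x_i + Σ_{j≠i} x_j.
First-order condition: 48 − 4x_i − 2Σ_{j≠i} x_j = 0.
In a symmetric equilibrium every mine chooses the same x, so Σ_{j≠i} x_j = 2x. The condition becomes 48 − 8x = 0, giving x = 48/8 = 6.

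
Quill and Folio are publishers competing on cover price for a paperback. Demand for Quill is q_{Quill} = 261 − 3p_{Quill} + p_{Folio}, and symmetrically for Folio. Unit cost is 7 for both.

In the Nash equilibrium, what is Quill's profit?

7321.08

Quill's profit: π = (p_{Quill} − 7)(261 − 3p_{Quill} + p_{Folio}).
∂π/∂p_{Quill} = 282 − 6p_{Quill} + p_{Folio} = 0 ⇒ p_{Quill} = 47 + (1/6)p_{Folio}.
The game is symmetric, so in equilibrium p_{Folio} = p_{Quill}: the reaction function gives (5/6)p_{Quill} = 47, hence p_{Quill} = 56.4.
q_{Quill} = 261 − 3·56.4 + 56.4 = 148.2.
Profit = (56.4 − 7)·148.2 = 7321.08.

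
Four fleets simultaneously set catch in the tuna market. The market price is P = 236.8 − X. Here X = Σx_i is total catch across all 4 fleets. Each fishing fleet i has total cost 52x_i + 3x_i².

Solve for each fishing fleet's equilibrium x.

16.8

A representative fishing fleet's profit is π_i = x_i(236.8 − X) − 52x_i − 3x_i², with X = x_i + Σ_{j≠i} x_j.
First-order condition: 184.8 − 8x_i − Σ_{j≠i} x_j = 0.
Imposing symmetry (x_j = x for all j) turns Σ_{j≠i} x_j into 3x, so 184.8 = 11x and x = 16.8.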